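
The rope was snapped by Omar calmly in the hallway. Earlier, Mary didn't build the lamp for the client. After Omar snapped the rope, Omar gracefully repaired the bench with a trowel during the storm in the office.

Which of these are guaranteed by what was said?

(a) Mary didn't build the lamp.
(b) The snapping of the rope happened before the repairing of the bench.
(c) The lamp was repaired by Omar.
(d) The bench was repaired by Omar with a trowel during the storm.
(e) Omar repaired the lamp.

(a) Not entailed — dropping 'for the client' under negation is not valid — the original leaves open that Mary built the lamp some other way.
(b) Entailed — the narrative places the snapping before the repairing.
(c) Not entailed — Omar repaired the bench, not the lamp; the lamp belongs to the building event.
(d) Entailed — dropping 'gracefully', 'in the office' leaves a sub-description the original still satisfies.
(e) Not entailed — Omar repaired the bench, not the lamp; the lamp belongs to the building event.

(b), (d)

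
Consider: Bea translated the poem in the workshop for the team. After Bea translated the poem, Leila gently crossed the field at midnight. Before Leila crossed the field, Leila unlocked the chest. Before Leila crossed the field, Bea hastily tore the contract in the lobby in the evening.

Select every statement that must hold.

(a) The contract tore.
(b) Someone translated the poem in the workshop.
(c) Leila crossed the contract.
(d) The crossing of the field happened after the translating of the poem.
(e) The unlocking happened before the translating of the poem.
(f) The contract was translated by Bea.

(a), (b), (d)

(a) Entailed — 'Bea tore the contract' is causative; it entails the inchoative 'the contract tore'.
(b) Entailed — dropping 'for the team' and generalizing the agent leaves a sub-description the original still satisfies.
(c) Not entailed — Leila crossed the field, not the contract; the contract belongs to the tearing event.
(d) Entailed — the narrative places the translating before the crossing.
(e) Not entailed — the narrative doesn't order the unlocking relative to the translating.
(f) Not entailed — Bea translated the poem, not the contract; the contract belongs to the tearing event.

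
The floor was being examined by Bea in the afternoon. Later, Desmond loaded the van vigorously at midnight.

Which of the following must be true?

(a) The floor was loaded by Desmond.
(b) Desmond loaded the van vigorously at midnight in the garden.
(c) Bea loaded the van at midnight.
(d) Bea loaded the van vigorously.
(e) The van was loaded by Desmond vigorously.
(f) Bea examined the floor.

(a) Not entailed — Desmond loaded the van, not the floor; the floor belongs to the examining event.
(b) Not entailed — 'in the garden' adds information not in the original event.
(c) Not entailed — the passage has Desmond loading the van, not Bea.
(d) Not entailed — the passage has Desmond loading the van, not Bea.
(e) Entailed — every conjunct here is already in the original loading event.
(f) Entailed — 'examine' is an activity; 'was examining' entails that some examining happened, so 'examined' holds.

(e), (f)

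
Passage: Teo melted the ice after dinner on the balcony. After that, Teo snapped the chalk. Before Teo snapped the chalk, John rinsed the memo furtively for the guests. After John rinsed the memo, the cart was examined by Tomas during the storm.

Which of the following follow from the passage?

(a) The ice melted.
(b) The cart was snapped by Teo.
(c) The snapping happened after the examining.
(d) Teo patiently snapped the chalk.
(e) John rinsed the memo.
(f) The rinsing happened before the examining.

(a), (e), (f)

(a) Entailed — 'Teo melted the ice' is causative; it entails the inchoative 'the ice melted'.
(b) Not entailed — Teo snapped the chalk, not the cart; the cart belongs to the examining event.
(c) Not entailed — the narrative doesn't order the examining relative to the snapping.
(d) Not entailed — 'patiently' adds information not in the original event.
(e) Entailed — every conjunct here is already in the original rinsing event.
(f) Entailed — the narrative places the rinsing before the examining.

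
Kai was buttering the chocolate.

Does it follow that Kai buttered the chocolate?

'was buttering' is progressive; for an accomplishment like 'butter the chocolate', it doesn't entail completion.

no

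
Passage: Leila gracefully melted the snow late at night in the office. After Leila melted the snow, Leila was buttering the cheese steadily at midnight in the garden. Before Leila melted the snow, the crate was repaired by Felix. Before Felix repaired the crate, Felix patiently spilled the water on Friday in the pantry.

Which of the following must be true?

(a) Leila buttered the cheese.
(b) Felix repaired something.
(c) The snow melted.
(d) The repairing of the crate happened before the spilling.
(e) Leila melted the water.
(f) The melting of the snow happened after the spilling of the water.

(b), (c), (f)

(a) Not entailed — 'was buttering' is progressive on an accomplishment; it does not entail the completed 'buttered'.
(b) Entailed — this follows by dropping conjuncts from the repairing event's description.
(c) Entailed — 'Leila melted the snow' is causative; it entails the inchoative 'the snow melted'.
(d) Not entailed — the narrative places the spilling before the repairing, not after.
(e) Not entailed — Leila melted the snow, not the water; the water belongs to the spilling event.
(f) Entailed — the narrative places the spilling before the melting.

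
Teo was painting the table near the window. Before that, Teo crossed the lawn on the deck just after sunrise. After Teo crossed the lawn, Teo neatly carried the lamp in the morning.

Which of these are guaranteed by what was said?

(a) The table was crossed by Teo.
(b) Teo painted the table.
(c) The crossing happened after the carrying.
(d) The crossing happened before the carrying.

(d)

(a) Not entailed — Teo crossed the lawn, not the table; the table belongs to the painting event.
(b) Not entailed — 'was painting' is progressive on an accomplishment; it does not entail the completed 'painted'.
(c) Not entailed — the narrative places the crossing before the carrying, not after.
(d) Entailed — the narrative places the crossing before the carrying.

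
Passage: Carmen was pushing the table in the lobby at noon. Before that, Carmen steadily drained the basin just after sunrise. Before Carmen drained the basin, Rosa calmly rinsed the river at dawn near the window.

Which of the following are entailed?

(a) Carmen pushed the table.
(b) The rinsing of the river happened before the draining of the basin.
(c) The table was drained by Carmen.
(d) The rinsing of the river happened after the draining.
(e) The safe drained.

(a), (b)

(a) Entailed — 'push' is an activity; 'was pushing' entails that some pushing happened, so 'pushed' holds.
(b) Entailed — the narrative places the rinsing before the draining.
(c) Not entailed — Carmen drained the basin, not the table; the table belongs to the pushing event.
(d) Not entailed — the narrative places the rinsing before the draining, not after.
(e) Not entailed — the basin is what drained, not the safe.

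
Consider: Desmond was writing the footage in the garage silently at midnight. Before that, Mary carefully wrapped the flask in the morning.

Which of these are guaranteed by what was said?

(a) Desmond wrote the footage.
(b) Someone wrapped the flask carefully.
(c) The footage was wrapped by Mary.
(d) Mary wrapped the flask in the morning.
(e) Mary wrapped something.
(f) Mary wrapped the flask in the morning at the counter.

(b), (d), (e)

(a) Not entailed — 'was writing' is progressive on an accomplishment; it does not entail the completed 'wrote'.
(b) Entailed — dropping 'in the morning' and generalizing the agent leaves a sub-description the original still satisfies.
(c) Not entailed — Mary wrapped the flask, not the footage; the footage belongs to the writing event.
(d) Entailed — dropping 'carefully' leaves a sub-description the original still satisfies.
(e) Entailed — every conjunct here is already in the original wrapping event.
(f) Not entailed — 'at the counter' adds information not in the original event.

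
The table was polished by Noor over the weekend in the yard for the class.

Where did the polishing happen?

in the yard

'in the yard' marks the location of the polishing event.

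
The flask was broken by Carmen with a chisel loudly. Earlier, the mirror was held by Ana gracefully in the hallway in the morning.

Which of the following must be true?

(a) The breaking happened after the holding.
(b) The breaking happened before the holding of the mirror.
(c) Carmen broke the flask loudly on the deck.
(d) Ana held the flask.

(a)

(a) Entailed — the narrative places the holding before the breaking.
(b) Not entailed — the narrative places the holding before the breaking, not after.
(c) Not entailed — 'on the deck' adds information not in the original event.
(d) Not entailed — Ana held the mirror, not the flask; the flask belongs to the breaking event.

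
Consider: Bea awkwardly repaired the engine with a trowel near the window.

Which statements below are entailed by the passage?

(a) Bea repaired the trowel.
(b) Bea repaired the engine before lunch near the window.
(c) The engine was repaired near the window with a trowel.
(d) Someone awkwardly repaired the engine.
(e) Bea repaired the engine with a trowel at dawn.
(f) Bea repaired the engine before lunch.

(a) Not entailed — the trowel is the instrument, not what was repaired.
(b) Not entailed — 'before lunch' adds information not in the original event.
(c) Entailed — this follows by dropping conjuncts from the repairing event's description.
(d) Entailed — the original entails any weakening of itself; this just drops 'near the window', 'with a trowel' and generalizes the agent.
(e) Not entailed — 'at dawn' adds information not in the original event.
(f) Not entailed — 'before lunch' adds information not in the original event.

(c), (d)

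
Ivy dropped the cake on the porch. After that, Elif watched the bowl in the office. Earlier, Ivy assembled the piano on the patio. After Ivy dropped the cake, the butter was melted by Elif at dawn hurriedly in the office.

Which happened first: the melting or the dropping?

The connectives place the dropping before the melting.

the dropping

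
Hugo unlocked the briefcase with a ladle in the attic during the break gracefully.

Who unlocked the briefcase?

'Hugo' marks the agent of the unlocking event.

Hugo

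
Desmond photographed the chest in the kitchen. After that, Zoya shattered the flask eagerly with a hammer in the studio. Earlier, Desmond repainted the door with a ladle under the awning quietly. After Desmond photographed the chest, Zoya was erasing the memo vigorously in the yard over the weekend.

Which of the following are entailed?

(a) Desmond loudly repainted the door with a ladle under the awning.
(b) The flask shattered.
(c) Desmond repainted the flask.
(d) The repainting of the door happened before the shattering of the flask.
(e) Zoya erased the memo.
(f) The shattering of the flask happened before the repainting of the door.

(a) Not entailed — 'loudly' adds a manner not in (and inconsistent with) the original.
(b) Entailed — 'Zoya shattered the flask' is causative; it entails the inchoative 'the flask shattered'.
(c) Not entailed — Desmond repainted the door, not the flask; the flask belongs to the shattering event.
(d) Entailed — the narrative places the repainting before the shattering.
(e) Not entailed — 'was erasing' is progressive on an accomplishment; it does not entail the completed 'erased'.
(f) Not entailed — the narrative places the repainting before the shattering, not after.

(b), (d)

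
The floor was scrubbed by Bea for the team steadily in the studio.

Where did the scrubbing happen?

in the studio

'in the studio' marks the location of the scrubbing event.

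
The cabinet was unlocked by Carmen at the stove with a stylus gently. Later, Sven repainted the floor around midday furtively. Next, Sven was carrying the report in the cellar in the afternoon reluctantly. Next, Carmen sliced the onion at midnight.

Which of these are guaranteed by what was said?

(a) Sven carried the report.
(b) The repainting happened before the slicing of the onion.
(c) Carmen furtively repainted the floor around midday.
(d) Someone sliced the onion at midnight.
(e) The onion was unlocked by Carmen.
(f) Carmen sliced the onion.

(a) Entailed — 'carry' is an activity; 'was carrying' entails that some carrying happened, so 'carried' holds.
(b) Entailed — the narrative places the repainting before the slicing.
(c) Not entailed — the passage has Sven repainting the floor, not Carmen.
(d) Entailed — the original entails any weakening of itself; this just generalizes the agent.
(e) Not entailed — Carmen unlocked the cabinet, not the onion; the onion belongs to the slicing event.
(f) Entailed — every conjunct here is already in the original slicing event.

(a), (b), (d), (f)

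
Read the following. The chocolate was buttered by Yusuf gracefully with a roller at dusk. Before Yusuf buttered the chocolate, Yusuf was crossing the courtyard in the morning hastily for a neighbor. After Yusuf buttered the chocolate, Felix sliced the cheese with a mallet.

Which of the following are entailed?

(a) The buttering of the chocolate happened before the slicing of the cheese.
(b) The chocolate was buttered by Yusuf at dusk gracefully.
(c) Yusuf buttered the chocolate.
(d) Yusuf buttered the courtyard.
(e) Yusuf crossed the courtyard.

(a) Entailed — the narrative places the buttering before the slicing.
(b) Entailed — the original entails any weakening of itself; this just drops 'with a roller'.
(c) Entailed — dropping 'gracefully', 'with a roller', 'at dusk' leaves a sub-description the original still satisfies.
(d) Not entailed — Yusuf buttered the chocolate, not the courtyard; the courtyard belongs to the crossing event.
(e) Not entailed — 'was crossing' is progressive on an accomplishment; it does not entail the completed 'crossed'.

(a), (b), (c)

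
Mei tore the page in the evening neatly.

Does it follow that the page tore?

yes

'Mei tore the page' is the causative; it entails the inchoative 'the page tore'.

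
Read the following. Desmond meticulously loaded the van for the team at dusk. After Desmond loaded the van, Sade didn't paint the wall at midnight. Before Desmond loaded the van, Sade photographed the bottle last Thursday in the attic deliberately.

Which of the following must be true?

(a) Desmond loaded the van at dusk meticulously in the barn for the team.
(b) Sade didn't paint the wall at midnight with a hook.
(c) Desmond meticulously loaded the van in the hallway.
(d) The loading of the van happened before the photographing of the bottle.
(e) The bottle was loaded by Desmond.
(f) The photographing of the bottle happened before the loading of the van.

(a) Not entailed — 'in the barn' adds information not in the original event.
(b) Entailed — under negation, adding a further restriction is entailed: if no such painting event occurred, none occurred with a hook either.
(c) Not entailed — 'in the hallway' adds information not in the original event.
(d) Not entailed — the narrative places the photographing before the loading, not after.
(e) Not entailed — Desmond loaded the van, not the bottle; the bottle belongs to the photographing event.
(f) Entailed — the narrative places the photographing before the loading.

(b), (f)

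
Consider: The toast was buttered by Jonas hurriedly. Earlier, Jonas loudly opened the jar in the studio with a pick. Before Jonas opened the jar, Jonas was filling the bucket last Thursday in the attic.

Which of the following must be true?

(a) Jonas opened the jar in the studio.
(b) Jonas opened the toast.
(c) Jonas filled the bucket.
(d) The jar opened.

(a) Entailed — every conjunct here is already in the original opening event.
(b) Not entailed — Jonas opened the jar, not the toast; the toast belongs to the buttering event.
(c) Not entailed — 'was filling' is progressive on an accomplishment; it does not entail the completed 'filled'.
(d) Entailed — 'Jonas opened the jar' is causative; it entails the inchoative 'the jar opened'.

(a), (d)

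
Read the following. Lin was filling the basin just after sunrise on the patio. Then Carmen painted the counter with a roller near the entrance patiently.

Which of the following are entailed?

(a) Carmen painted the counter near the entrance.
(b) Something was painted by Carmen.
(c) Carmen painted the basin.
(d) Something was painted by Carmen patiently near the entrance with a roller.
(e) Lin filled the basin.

(a), (b), (d)

(a) Entailed — this follows by dropping conjuncts from the painting event's description.
(b) Entailed — dropping 'with a roller', 'patiently', 'near the entrance' and generalizing the patient leaves a sub-description the original still satisfies.
(c) Not entailed — Carmen painted the counter, not the basin; the basin belongs to the filling event.
(d) Entailed — the original entails any weakening of itself; this just generalizes the patient.
(e) Not entailed — 'was filling' is progressive on an accomplishment; it does not entail the completed 'filled'.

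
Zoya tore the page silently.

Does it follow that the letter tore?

Nothing is said about any letter; only the page is affected.

no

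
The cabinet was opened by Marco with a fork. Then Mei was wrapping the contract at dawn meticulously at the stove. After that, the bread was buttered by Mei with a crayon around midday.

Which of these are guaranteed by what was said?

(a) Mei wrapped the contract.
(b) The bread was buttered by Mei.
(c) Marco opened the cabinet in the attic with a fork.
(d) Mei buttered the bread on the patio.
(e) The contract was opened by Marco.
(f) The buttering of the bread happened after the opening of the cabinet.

(b), (f)

(a) Not entailed — 'was wrapping' is progressive on an accomplishment; it does not entail the completed 'wrapped'.
(b) Entailed — this follows by dropping conjuncts from the buttering event's description.
(c) Not entailed — 'in the attic' adds information not in the original event.
(d) Not entailed — 'on the patio' adds information not in the original event.
(e) Not entailed — Marco opened the cabinet, not the contract; the contract belongs to the wrapping event.
(f) Entailed — the narrative places the opening before the buttering.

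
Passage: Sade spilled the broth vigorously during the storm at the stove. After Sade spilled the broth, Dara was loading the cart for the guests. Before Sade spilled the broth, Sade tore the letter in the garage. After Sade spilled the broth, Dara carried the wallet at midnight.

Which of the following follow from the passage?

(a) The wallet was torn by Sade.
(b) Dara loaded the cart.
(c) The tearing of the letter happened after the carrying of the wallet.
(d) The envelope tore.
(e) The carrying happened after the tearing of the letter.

(a) Not entailed — Sade tore the letter, not the wallet; the wallet belongs to the carrying event.
(b) Not entailed — 'was loading' is progressive on an accomplishment; it does not entail the completed 'loaded'.
(c) Not entailed — the narrative places the tearing before the carrying, not after.
(d) Not entailed — the letter is what tore, not the envelope.
(e) Entailed — the narrative places the tearing before the carrying.

(e)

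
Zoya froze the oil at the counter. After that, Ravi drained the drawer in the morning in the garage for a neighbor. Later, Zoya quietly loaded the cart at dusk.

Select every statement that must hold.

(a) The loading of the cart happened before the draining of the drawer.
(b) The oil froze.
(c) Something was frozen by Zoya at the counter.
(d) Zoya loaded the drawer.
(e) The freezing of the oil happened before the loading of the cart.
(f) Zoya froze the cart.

(a) Not entailed — the narrative places the draining before the loading, not after.
(b) Entailed — 'Zoya froze the oil' is causative; it entails the inchoative 'the oil froze'.
(c) Entailed — generalizing the patient leaves a sub-description the original still satisfies.
(d) Not entailed — Zoya loaded the cart, not the drawer; the drawer belongs to the draining event.
(e) Entailed — the narrative places the freezing before the loading.
(f) Not entailed — Zoya froze the oil, not the cart; the cart belongs to the loading event.

(b), (c), (e)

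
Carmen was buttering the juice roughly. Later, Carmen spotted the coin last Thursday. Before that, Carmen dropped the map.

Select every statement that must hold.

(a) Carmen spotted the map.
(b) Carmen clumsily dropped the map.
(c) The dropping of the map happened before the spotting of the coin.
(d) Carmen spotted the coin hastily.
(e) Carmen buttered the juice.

(c)

(a) Not entailed — Carmen spotted the coin, not the map; the map belongs to the dropping event.
(b) Not entailed — 'clumsily' adds information not in the original event.
(c) Entailed — the narrative places the dropping before the spotting.
(d) Not entailed — 'hastily' adds information not in the original event.
(e) Not entailed — 'was buttering' is progressive on an accomplishment; it does not entail the completed 'buttered'.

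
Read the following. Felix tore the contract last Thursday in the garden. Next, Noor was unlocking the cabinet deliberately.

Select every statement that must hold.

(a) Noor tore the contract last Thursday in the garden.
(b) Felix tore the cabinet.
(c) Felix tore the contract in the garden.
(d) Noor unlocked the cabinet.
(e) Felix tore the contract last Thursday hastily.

(c)

(a) Not entailed — the passage has Felix tearing the contract, not Noor.
(b) Not entailed — Felix tore the contract, not the cabinet; the cabinet belongs to the unlocking event.
(c) Entailed — every conjunct here is already in the original tearing event.
(d) Not entailed — 'was unlocking' is progressive on an accomplishment; it does not entail the completed 'unlocked'.
(e) Not entailed — 'hastily' adds information not in the original event.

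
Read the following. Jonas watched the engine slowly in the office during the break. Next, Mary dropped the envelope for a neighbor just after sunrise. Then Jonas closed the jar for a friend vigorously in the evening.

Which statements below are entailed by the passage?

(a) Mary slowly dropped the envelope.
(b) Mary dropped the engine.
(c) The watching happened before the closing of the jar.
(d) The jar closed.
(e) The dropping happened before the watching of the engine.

(a) Not entailed — 'slowly' adds information not in the original event.
(b) Not entailed — Mary dropped the envelope, not the engine; the engine belongs to the watching event.
(c) Entailed — the narrative places the watching before the closing.
(d) Entailed — 'Jonas closed the jar' is causative; it entails the inchoative 'the jar closed'.
(e) Not entailed — the narrative places the watching before the dropping, not after.

(c), (d)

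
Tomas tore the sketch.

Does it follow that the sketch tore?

yes

'Tomas tore the sketch' is the causative; it entails the inchoative 'the sketch tore'.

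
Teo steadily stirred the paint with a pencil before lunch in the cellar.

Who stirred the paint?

Teo

'Teo' marks the agent of the stirring event.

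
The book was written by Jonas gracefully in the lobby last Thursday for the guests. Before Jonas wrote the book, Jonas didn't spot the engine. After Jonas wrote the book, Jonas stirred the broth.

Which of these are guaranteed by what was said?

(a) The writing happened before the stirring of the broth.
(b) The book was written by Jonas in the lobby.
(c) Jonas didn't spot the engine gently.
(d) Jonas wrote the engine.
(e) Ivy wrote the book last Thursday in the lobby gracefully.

(a) Entailed — the narrative places the writing before the stirring.
(b) Entailed — this follows by dropping conjuncts from the writing event's description.
(c) Entailed — under negation, adding a further restriction is entailed: if no such spotting event occurred, none occurred gently either.
(d) Not entailed — Jonas wrote the book, not the engine; the engine belongs to the spotting event.
(e) Not entailed — the passage has Jonas writing the book, not Ivy.

(a), (b), (c)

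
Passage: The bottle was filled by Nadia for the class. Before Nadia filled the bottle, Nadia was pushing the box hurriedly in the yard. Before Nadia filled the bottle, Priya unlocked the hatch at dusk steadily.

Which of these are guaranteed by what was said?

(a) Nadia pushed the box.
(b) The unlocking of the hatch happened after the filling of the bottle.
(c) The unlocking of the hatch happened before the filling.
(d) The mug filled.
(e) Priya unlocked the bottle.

(a), (c)

(a) Entailed — 'push' is an activity; 'was pushing' entails that some pushing happened, so 'pushed' holds.
(b) Not entailed — the narrative places the unlocking before the filling, not after.
(c) Entailed — the narrative places the unlocking before the filling.
(d) Not entailed — the bottle is what filled, not the mug.
(e) Not entailed — Priya unlocked the hatch, not the bottle; the bottle belongs to the filling event.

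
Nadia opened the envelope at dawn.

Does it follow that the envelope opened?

'Nadia opened the envelope' is the causative; it entails the inchoative 'the envelope opened'.

yes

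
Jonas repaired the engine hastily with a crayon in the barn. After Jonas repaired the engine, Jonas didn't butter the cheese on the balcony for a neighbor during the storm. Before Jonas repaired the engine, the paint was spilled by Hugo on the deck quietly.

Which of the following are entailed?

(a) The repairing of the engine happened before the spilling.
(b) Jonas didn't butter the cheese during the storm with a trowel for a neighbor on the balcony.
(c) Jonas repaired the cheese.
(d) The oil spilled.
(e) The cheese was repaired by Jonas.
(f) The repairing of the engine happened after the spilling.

(a) Not entailed — the narrative places the spilling before the repairing, not after.
(b) Entailed — under negation, adding a further restriction is entailed: if no such buttering event occurred, none occurred with a trowel either.
(c) Not entailed — Jonas repaired the engine, not the cheese; the cheese belongs to the buttering event.
(d) Not entailed — the paint is what spilled, not the oil.
(e) Not entailed — Jonas repaired the engine, not the cheese; the cheese belongs to the buttering event.
(f) Entailed — the narrative places the spilling before the repairing.

(b), (f)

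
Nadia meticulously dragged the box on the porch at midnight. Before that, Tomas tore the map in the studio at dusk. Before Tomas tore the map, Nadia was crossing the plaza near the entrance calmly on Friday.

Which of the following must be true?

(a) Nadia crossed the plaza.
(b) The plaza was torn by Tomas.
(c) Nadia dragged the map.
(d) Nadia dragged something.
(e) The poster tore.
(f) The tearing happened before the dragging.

(d), (f)

(a) Not entailed — 'was crossing' is progressive on an accomplishment; it does not entail the completed 'crossed'.
(b) Not entailed — Tomas tore the map, not the plaza; the plaza belongs to the crossing event.
(c) Not entailed — Nadia dragged the box, not the map; the map belongs to the tearing event.
(d) Entailed — the original entails any weakening of itself; this just drops 'on the porch', 'meticulously', 'at midnight' and generalizes the patient.
(e) Not entailed — the map is what tore, not the poster.
(f) Entailed — the narrative places the tearing before the dragging.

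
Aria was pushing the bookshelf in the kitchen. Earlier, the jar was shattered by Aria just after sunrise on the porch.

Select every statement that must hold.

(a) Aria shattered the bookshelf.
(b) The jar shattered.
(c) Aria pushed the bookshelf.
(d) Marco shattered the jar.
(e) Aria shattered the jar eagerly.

(a) Not entailed — Aria shattered the jar, not the bookshelf; the bookshelf belongs to the pushing event.
(b) Entailed — 'Aria shattered the jar' is causative; it entails the inchoative 'the jar shattered'.
(c) Entailed — 'push' is an activity; 'was pushing' entails that some pushing happened, so 'pushed' holds.
(d) Not entailed — the passage has Aria shattering the jar, not Marco.
(e) Not entailed — 'eagerly' adds information not in the original event.

(b), (c)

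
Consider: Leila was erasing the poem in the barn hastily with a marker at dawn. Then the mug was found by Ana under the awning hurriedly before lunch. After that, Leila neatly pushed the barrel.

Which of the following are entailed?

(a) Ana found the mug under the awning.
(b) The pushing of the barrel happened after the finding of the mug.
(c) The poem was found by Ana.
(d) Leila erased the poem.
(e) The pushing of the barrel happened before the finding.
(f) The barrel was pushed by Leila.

(a), (b), (f)

(a) Entailed — every conjunct here is already in the original finding event.
(b) Entailed — the narrative places the finding before the pushing.
(c) Not entailed — Ana found the mug, not the poem; the poem belongs to the erasing event.
(d) Not entailed — 'was erasing' is progressive on an accomplishment; it does not entail the completed 'erased'.
(e) Not entailed — the narrative places the finding before the pushing, not after.
(f) Entailed — this follows by dropping conjuncts from the pushing event's description.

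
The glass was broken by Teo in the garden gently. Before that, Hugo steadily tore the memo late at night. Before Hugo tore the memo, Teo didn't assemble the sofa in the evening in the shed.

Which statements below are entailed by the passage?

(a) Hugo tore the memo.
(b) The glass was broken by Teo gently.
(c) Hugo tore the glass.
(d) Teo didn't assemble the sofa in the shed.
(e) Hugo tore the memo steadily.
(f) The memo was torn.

(a) Entailed — the original entails any weakening of itself; this just drops 'steadily', 'late at night'.
(b) Entailed — this follows by dropping conjuncts from the breaking event's description.
(c) Not entailed — Hugo tore the memo, not the glass; the glass belongs to the breaking event.
(d) Not entailed — dropping 'in the evening' under negation is not valid — the original leaves open that Teo assembled the sofa some other way.
(e) Entailed — the original entails any weakening of itself; this just drops 'late at night'.
(f) Entailed — this follows by dropping conjuncts from the tearing event's description.

(a), (b), (e), (f)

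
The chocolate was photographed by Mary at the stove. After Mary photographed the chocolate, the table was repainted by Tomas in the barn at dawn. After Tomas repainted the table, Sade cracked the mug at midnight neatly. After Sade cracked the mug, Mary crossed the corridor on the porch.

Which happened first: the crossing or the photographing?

The connectives place the photographing before the crossing.

the photographing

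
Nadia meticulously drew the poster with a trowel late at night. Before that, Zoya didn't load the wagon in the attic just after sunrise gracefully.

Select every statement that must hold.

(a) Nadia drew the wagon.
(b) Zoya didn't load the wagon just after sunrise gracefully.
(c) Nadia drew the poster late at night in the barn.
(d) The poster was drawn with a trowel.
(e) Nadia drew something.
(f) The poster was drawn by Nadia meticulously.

(a) Not entailed — Nadia drew the poster, not the wagon; the wagon belongs to the loading event.
(b) Not entailed — dropping 'in the attic' under negation is not valid — the original leaves open that Zoya loaded the wagon some other way.
(c) Not entailed — 'in the barn' adds information not in the original event.
(d) Entailed — every conjunct here is already in the original drawing event.
(e) Entailed — the original entails any weakening of itself; this just drops 'late at night', 'meticulously', 'with a trowel' and generalizes the patient.
(f) Entailed — this follows by dropping conjuncts from the drawing event's description.

(d), (e), (f)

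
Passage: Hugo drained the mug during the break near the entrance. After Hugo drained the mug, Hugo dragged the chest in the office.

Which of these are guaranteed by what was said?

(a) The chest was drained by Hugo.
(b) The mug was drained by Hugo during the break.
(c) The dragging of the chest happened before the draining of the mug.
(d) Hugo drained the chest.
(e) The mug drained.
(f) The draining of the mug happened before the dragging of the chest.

(a) Not entailed — Hugo drained the mug, not the chest; the chest belongs to the dragging event.
(b) Entailed — this follows by dropping conjuncts from the draining event's description.
(c) Not entailed — the narrative places the draining before the dragging, not after.
(d) Not entailed — Hugo drained the mug, not the chest; the chest belongs to the dragging event.
(e) Entailed — 'Hugo drained the mug' is causative; it entails the inchoative 'the mug drained'.
(f) Entailed — the narrative places the draining before the dragging.

(b), (e), (f)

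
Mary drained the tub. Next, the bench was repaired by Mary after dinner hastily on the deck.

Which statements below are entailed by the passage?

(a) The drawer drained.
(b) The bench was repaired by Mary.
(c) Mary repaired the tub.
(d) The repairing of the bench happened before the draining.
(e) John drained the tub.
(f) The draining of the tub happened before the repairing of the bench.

(a) Not entailed — the tub is what drained, not the drawer.
(b) Entailed — this follows by dropping conjuncts from the repairing event's description.
(c) Not entailed — Mary repaired the bench, not the tub; the tub belongs to the draining event.
(d) Not entailed — the narrative places the draining before the repairing, not after.
(e) Not entailed — the passage has Mary draining the tub, not John.
(f) Entailed — the narrative places the draining before the repairing.

(b), (f)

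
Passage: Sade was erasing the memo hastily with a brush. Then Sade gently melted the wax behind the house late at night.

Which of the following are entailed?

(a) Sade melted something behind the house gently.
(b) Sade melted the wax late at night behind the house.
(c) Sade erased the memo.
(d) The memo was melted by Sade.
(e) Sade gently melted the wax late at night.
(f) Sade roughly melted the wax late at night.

(a) Entailed — dropping 'late at night' and generalizing the patient leaves a sub-description the original still satisfies.
(b) Entailed — this follows by dropping conjuncts from the melting event's description.
(c) Not entailed — 'was erasing' is progressive on an accomplishment; it does not entail the completed 'erased'.
(d) Not entailed — Sade melted the wax, not the memo; the memo belongs to the erasing event.
(e) Entailed — the original entails any weakening of itself; this just drops 'behind the house'.
(f) Not entailed — 'roughly' adds a manner not in (and inconsistent with) the original.

(a), (b), (e)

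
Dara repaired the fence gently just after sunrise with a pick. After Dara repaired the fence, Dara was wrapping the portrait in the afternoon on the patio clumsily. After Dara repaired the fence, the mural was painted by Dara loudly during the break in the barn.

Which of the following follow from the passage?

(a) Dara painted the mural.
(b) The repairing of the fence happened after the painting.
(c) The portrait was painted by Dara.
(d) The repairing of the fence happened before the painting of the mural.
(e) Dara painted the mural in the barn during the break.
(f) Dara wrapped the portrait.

(a) Entailed — dropping 'during the break', 'loudly', 'in the barn' leaves a sub-description the original still satisfies.
(b) Not entailed — the narrative places the repairing before the painting, not after.
(c) Not entailed — Dara painted the mural, not the portrait; the portrait belongs to the wrapping event.
(d) Entailed — the narrative places the repairing before the painting.
(e) Entailed — every conjunct here is already in the original painting event.
(f) Not entailed — 'was wrapping' is progressive on an accomplishment; it does not entail the completed 'wrapped'.

(a), (d), (e)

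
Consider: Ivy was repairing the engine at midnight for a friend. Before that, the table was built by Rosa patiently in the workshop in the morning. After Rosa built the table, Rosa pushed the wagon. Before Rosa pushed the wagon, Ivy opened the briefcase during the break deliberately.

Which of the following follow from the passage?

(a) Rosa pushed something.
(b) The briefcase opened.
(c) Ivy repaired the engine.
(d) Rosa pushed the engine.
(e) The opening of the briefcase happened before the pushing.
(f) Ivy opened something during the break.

(a), (b), (e), (f)

(a) Entailed — this follows by dropping conjuncts from the pushing event's description.
(b) Entailed — 'Ivy opened the briefcase' is causative; it entails the inchoative 'the briefcase opened'.
(c) Not entailed — 'was repairing' is progressive on an accomplishment; it does not entail the completed 'repaired'.
(d) Not entailed — Rosa pushed the wagon, not the engine; the engine belongs to the repairing event.
(e) Entailed — the narrative places the opening before the pushing.
(f) Entailed — every conjunct here is already in the original opening event.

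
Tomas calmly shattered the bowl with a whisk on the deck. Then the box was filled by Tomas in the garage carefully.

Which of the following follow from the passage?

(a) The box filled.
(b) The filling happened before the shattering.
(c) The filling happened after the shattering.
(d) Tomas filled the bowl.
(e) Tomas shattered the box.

(a) Entailed — 'Tomas filled the box' is causative; it entails the inchoative 'the box filled'.
(b) Not entailed — the narrative places the shattering before the filling, not after.
(c) Entailed — the narrative places the shattering before the filling.
(d) Not entailed — Tomas filled the box, not the bowl; the bowl belongs to the shattering event.
(e) Not entailed — Tomas shattered the bowl, not the box; the box belongs to the filling event.

(a), (c)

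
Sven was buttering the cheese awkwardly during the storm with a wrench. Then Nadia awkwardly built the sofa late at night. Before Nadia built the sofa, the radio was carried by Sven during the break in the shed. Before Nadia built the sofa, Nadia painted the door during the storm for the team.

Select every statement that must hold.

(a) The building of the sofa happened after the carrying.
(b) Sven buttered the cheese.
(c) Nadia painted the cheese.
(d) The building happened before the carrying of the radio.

(a) Entailed — the narrative places the carrying before the building.
(b) Not entailed — 'was buttering' is progressive on an accomplishment; it does not entail the completed 'buttered'.
(c) Not entailed — Nadia painted the door, not the cheese; the cheese belongs to the buttering event.
(d) Not entailed — the narrative places the carrying before the building, not after.

(a)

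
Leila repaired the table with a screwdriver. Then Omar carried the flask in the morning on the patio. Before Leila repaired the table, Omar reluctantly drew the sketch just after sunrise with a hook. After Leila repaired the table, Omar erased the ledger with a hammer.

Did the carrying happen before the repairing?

The narrative orders the repairing before the carrying.

no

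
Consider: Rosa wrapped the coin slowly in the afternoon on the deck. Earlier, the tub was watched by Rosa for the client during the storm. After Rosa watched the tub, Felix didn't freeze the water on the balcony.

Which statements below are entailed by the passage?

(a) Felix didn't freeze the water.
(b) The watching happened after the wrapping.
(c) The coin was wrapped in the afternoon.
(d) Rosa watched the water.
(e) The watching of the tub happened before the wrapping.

(c), (e)

(a) Not entailed — dropping 'on the balcony' under negation is not valid — the original leaves open that Felix froze the water some other way.
(b) Not entailed — the narrative places the watching before the wrapping, not after.
(c) Entailed — this follows by dropping conjuncts from the wrapping event's description.
(d) Not entailed — Rosa watched the tub, not the water; the water belongs to the freezing event.
(e) Entailed — the narrative places the watching before the wrapping.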